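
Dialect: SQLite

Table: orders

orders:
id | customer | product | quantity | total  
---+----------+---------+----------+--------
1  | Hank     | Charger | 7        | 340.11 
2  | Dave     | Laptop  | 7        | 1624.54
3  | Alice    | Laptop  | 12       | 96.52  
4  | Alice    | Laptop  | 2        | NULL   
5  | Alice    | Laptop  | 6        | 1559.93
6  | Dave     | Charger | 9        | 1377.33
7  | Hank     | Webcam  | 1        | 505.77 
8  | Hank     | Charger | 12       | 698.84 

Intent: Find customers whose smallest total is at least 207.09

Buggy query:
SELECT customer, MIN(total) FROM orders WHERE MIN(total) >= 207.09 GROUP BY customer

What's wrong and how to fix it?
Bug: Aggregates like MIN are computed per group after WHERE runs

Fix: Use HAVING for the per-group MIN condition

Corrected query:
SELECT customer, MIN(total) FROM orders GROUP BY customer HAVING MIN(total) >= 207.09

Result:
customer | MIN(total)
---------+-----------
Dave     | 1377.33   
Hank     | 340.11    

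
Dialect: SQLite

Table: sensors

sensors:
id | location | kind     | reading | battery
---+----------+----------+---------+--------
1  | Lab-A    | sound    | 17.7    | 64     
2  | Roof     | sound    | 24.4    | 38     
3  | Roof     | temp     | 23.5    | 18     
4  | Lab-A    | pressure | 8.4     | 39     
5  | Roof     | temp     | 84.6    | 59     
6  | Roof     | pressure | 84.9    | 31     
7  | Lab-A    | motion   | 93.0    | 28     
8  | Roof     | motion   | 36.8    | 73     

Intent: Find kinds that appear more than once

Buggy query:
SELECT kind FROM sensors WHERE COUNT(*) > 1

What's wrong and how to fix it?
Bug: WHERE can't reference COUNT(*); aggregates are computed after WHERE

Fix: Group first, then use HAVING for the count condition

Corrected query:
SELECT kind FROM sensors GROUP BY kind HAVING COUNT(*) > 1

Result:
kind    
--------
motion  
pressure
sound   
temp    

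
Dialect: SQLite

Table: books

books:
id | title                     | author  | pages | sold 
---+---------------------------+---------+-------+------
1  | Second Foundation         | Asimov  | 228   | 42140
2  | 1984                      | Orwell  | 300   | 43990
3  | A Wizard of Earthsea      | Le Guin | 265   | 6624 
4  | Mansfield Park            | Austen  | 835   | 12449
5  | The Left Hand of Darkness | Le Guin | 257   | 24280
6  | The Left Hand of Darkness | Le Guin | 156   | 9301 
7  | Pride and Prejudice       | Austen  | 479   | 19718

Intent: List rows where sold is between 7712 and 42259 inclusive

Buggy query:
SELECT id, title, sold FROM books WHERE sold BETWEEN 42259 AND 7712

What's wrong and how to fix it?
Bug: BETWEEN expects the lower bound first; with 42259 AND 7712 the range is empty

Fix: Write BETWEEN 7712 AND 42259

Corrected query:
SELECT id, title, sold FROM books WHERE sold BETWEEN 7712 AND 42259

Result:
id | title                     | sold 
---+---------------------------+------
1  | Second Foundation         | 42140
4  | Mansfield Park            | 12449
5  | The Left Hand of Darkness | 24280
6  | The Left Hand of Darkness | 9301 
7  | Pride and Prejudice       | 19718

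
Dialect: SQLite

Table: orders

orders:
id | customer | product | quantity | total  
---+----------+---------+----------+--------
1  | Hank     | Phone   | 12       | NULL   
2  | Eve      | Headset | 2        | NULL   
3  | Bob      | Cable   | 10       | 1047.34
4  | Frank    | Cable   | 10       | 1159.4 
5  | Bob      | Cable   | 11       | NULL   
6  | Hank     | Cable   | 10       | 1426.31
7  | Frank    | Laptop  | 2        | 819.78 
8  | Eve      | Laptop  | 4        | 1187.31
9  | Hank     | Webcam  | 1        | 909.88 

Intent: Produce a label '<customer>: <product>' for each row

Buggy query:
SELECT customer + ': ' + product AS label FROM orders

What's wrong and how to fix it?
Bug: SQLite uses || for string concatenation; + coerces text to numbers (yielding 0)

Fix: Replace + with || to concatenate text

Corrected query:
SELECT customer || ': ' || product AS label FROM orders

Result:
label        
-------------
Hank: Phone  
Eve: Headset 
Bob: Cable   
Frank: Cable 
Bob: Cable   
Hank: Cable  
Frank: Laptop
Eve: Laptop  
Hank: Webcam 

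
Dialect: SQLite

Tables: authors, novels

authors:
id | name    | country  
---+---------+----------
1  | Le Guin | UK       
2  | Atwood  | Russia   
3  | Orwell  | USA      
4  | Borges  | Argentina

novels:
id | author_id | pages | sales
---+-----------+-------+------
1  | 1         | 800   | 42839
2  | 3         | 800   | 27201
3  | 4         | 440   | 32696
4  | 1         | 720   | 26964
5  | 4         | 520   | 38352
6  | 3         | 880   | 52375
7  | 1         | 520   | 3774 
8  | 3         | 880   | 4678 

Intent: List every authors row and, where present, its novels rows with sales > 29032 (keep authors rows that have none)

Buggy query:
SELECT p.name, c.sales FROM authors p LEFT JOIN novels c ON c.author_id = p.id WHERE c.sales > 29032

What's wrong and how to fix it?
Bug: Filtering c.sales in WHERE discards the NULL rows produced by LEFT JOIN, turning it into an inner join

Fix: Move the right-table condition into the ON clause so unmatched parents are kept

Corrected query:
SELECT p.name, c.sales FROM authors p LEFT JOIN novels c ON c.author_id = p.id AND c.sales > 29032

Result:
name    | sales
--------+------
Le Guin | 42839
Atwood  | NULL 
Orwell  | 52375
Borges  | 32696
Borges  | 38352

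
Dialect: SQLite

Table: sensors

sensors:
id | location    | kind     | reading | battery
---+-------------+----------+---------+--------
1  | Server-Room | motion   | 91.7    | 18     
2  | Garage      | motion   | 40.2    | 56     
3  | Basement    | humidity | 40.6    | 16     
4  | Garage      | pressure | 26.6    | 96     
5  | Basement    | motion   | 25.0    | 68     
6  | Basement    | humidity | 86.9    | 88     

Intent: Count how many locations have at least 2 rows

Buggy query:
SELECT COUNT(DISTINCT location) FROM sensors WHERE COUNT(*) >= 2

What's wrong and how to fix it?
Bug: WHERE filters individual rows, not groups, so a group-level COUNT is invalid there

Fix: Group first with HAVING COUNT(*) >= 2, then COUNT the resulting groups

Corrected query:
SELECT COUNT(*) FROM (SELECT location FROM sensors GROUP BY location HAVING COUNT(*) >= 2)

Result:
COUNT(*)
--------
2       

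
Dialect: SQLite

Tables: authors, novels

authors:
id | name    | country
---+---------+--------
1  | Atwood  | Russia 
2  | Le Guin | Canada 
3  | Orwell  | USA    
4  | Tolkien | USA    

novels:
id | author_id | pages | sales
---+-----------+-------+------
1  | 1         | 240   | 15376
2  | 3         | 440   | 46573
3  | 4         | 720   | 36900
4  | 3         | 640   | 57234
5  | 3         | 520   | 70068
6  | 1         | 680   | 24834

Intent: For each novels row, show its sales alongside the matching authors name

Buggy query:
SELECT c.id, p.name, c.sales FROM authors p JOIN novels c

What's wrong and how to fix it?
Bug: JOIN with no ON clause produces a cartesian product; every novels row pairs with every authors row

Fix: Specify the join condition linking the foreign key to the parent id

Corrected query:
SELECT c.id, p.name, c.sales FROM authors p JOIN novels c ON c.author_id = p.id

Result:
id | name    | sales
---+---------+------
1  | Atwood  | 15376
2  | Orwell  | 46573
3  | Tolkien | 36900
4  | Orwell  | 57234
5  | Orwell  | 70068
6  | Atwood  | 24834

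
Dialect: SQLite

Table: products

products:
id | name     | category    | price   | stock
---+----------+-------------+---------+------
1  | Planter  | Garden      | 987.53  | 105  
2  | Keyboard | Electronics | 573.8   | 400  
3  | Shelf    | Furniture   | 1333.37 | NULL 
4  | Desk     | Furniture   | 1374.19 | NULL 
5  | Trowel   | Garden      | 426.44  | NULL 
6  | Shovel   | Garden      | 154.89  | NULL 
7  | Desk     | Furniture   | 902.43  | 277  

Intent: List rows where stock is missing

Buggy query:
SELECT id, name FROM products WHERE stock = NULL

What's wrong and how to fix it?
Bug: Comparing to NULL with '=' never matches; NULL = NULL is unknown, not true

Fix: Use IS NULL to test for NULL

Corrected query:
SELECT id, name FROM products WHERE stock IS NULL

Result:
id | name  
---+-------
3  | Shelf 
4  | Desk  
5  | Trowel
6  | Shovel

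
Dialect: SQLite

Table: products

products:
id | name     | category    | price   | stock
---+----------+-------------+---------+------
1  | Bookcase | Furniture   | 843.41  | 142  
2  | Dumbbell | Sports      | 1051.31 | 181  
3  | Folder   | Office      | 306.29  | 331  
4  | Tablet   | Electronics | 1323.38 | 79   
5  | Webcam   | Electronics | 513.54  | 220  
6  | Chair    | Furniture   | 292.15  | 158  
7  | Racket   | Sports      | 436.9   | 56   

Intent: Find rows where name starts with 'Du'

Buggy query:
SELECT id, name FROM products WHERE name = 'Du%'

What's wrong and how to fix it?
Bug: Wildcards only work with LIKE; '=' treats '%' as a literal character

Fix: Replace '=' with LIKE so 'Du%' is treated as a pattern

Corrected query:
SELECT id, name FROM products WHERE name LIKE 'Du%'

Result:
id | name    
---+---------
2  | Dumbbell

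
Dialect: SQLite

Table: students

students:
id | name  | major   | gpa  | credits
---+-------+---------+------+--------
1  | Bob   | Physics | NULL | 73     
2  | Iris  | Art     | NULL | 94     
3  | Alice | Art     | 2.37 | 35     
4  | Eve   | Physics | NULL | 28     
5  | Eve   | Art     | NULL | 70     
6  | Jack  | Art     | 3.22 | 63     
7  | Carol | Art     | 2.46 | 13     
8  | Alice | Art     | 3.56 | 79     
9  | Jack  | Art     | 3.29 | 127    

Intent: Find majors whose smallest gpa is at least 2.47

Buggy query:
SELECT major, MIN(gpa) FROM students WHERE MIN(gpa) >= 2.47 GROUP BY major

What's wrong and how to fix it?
Bug: Aggregates like MIN are computed per group after WHERE runs

Fix: Replace WHERE with HAVING after the GROUP BY

Corrected query:
SELECT major, MIN(gpa) FROM students GROUP BY major HAVING MIN(gpa) >= 2.47

Result:
(no rows)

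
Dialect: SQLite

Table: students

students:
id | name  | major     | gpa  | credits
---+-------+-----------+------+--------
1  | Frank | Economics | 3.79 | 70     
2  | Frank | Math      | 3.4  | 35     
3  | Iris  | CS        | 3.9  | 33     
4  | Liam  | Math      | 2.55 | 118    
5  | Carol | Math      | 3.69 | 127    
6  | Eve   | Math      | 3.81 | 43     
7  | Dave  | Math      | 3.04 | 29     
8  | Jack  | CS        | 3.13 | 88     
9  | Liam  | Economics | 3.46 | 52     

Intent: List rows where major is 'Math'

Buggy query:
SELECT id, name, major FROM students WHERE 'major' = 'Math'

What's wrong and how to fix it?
Bug: Single quotes denote string literals in SQL; the column name is being compared as a constant string

Fix: Reference the column as major without single quotes

Corrected query:
SELECT id, name, major FROM students WHERE major = 'Math'

Result:
id | name  | major
---+-------+------
2  | Frank | Math 
4  | Liam  | Math 
5  | Carol | Math 
6  | Eve   | Math 
7  | Dave  | Math 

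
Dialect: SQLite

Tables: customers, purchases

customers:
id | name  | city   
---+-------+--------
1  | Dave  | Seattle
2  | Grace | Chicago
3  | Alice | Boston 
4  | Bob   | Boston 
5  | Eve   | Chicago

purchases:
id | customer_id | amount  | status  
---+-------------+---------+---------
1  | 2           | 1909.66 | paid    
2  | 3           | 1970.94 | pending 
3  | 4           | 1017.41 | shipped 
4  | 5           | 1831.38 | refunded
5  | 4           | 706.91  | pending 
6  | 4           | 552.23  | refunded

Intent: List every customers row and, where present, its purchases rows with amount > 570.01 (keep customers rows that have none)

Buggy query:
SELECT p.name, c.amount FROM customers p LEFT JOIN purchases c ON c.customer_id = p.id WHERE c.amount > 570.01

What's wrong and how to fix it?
Bug: A WHERE condition on the right-hand table after LEFT JOIN drops unmatched parents

Fix: Put 'c.amount > 570.01' in the JOIN's ON clause instead of WHERE

Corrected query:
SELECT p.name, c.amount FROM customers p LEFT JOIN purchases c ON c.customer_id = p.id AND c.amount > 570.01

Result:
name  | amount 
------+--------
Dave  | NULL   
Grace | 1909.66
Alice | 1970.94
Bob   | 706.91 
Bob   | 1017.41
Eve   | 1831.38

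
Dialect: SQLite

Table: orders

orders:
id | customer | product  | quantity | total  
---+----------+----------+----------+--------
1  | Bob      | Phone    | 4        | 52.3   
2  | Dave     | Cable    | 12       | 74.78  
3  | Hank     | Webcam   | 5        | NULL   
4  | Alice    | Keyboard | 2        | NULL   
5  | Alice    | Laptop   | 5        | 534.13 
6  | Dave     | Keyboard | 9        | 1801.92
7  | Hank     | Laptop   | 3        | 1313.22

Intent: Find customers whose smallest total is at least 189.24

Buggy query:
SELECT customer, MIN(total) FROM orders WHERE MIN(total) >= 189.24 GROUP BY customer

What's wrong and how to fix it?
Bug: MIN() in WHERE is a misuse of aggregate

Fix: Replace WHERE with HAVING after the GROUP BY

Corrected query:
SELECT customer, MIN(total) FROM orders GROUP BY customer HAVING MIN(total) >= 189.24

Result:
customer | MIN(total)
---------+-----------
Alice    | 534.13    
Hank     | 1313.22   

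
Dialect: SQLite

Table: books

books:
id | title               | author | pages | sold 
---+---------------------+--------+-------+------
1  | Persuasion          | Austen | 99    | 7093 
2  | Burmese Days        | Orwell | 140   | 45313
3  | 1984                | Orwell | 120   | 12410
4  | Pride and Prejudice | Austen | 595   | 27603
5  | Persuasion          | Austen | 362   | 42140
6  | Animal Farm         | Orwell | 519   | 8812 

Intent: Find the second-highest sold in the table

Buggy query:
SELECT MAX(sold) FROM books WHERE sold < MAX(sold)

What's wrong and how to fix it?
Bug: MAX(sold) on the right of the comparison is an aggregate-in-WHERE error

Fix: Compute the overall MAX in a subquery, then take MAX of rows below it

Corrected query:
SELECT MAX(sold) FROM books WHERE sold < (SELECT MAX(sold) FROM books)

Result:
MAX(sold)
---------
42140    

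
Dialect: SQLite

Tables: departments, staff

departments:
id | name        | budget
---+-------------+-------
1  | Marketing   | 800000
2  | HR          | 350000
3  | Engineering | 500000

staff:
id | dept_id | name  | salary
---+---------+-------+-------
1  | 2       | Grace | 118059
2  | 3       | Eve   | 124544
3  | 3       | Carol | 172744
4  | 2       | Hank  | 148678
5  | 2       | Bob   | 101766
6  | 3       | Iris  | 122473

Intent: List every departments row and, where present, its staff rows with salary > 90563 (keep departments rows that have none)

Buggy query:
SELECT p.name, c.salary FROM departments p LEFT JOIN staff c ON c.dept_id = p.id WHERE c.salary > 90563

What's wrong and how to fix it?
Bug: A WHERE condition on the right-hand table after LEFT JOIN drops unmatched parents

Fix: Put 'c.salary > 90563' in the JOIN's ON clause instead of WHERE

Corrected query:
SELECT p.name, c.salary FROM departments p LEFT JOIN staff c ON c.dept_id = p.id AND c.salary > 90563

Result:
name        | salary
------------+-------
Marketing   | NULL  
HR          | 101766
HR          | 118059
HR          | 148678
Engineering | 122473
Engineering | 124544
Engineering | 172744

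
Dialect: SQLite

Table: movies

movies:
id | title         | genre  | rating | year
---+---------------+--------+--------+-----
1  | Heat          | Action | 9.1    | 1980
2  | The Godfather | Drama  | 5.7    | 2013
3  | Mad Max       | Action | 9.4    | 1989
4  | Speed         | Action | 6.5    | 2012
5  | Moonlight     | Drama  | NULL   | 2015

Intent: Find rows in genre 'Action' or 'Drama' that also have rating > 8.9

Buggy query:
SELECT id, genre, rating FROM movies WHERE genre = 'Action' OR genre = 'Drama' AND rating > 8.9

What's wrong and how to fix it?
Bug: AND binds tighter than OR, so this parses as genre = 'Action' OR (genre = 'Drama' AND rating > 8.9)

Fix: Add parentheses around the OR so the AND applies to both alternatives

Corrected query:
SELECT id, genre, rating FROM movies WHERE (genre = 'Action' OR genre = 'Drama') AND rating > 8.9

Result:
id | genre  | rating
---+--------+-------
1  | Action | 9.1   
3  | Action | 9.4   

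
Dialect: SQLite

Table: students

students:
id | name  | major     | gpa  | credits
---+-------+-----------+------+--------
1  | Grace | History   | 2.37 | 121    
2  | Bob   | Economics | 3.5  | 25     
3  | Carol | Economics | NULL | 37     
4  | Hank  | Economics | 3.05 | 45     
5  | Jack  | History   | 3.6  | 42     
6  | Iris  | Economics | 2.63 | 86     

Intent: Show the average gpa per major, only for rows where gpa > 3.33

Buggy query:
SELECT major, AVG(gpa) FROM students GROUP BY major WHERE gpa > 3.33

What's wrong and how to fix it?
Bug: WHERE cannot follow GROUP BY

Fix: Place WHERE between FROM and GROUP BY

Corrected query:
SELECT major, AVG(gpa) FROM students WHERE gpa > 3.33 GROUP BY major

Result:
major     | AVG(gpa)
----------+---------
Economics | 3.5     
History   | 3.6     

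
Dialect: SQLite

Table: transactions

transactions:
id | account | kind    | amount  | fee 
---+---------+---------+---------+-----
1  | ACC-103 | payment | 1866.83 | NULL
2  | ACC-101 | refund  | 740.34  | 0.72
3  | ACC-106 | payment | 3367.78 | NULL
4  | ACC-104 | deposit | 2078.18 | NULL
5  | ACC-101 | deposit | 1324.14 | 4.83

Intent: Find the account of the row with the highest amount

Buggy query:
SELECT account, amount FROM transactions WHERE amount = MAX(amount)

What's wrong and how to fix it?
Bug: MAX(amount) is an aggregate and cannot be used directly in WHERE

Fix: Use a subquery: WHERE amount = (SELECT MAX(amount) FROM transactions)

Corrected query:
SELECT account, amount FROM transactions WHERE amount = (SELECT MAX(amount) FROM transactions)

Result:
account | amount 
--------+--------
ACC-106 | 3367.78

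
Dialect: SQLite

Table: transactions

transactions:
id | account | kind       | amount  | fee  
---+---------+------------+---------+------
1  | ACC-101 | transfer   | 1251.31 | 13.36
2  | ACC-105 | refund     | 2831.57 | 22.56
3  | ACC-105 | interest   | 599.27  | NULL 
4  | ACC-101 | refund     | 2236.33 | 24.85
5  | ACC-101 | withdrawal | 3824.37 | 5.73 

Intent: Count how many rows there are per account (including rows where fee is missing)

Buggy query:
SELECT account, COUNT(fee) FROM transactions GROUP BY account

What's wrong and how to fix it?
Bug: COUNT(column) counts non-NULL values only; rows with NULL fee aren't counted

Fix: Use COUNT(*) to count all rows regardless of NULL

Corrected query:
SELECT account, COUNT(*) FROM transactions GROUP BY account

Result:
account | COUNT(*)
--------+---------
ACC-101 | 3       
ACC-105 | 2       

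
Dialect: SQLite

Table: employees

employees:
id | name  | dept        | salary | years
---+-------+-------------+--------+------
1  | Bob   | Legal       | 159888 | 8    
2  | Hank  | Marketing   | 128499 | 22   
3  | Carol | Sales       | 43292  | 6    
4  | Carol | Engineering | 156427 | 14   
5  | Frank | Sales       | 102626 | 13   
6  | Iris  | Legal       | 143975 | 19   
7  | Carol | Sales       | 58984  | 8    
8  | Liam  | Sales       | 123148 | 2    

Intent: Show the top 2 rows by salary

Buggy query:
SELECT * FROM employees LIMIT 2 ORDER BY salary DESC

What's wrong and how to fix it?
Bug: ORDER BY cannot follow LIMIT; LIMIT is the final clause

Fix: Swap the clauses: ORDER BY first, then LIMIT

Corrected query:
SELECT * FROM employees ORDER BY salary DESC LIMIT 2

Result:
id | name  | dept        | salary | years
---+-------+-------------+--------+------
1  | Bob   | Legal       | 159888 | 8    
4  | Carol | Engineering | 156427 | 14   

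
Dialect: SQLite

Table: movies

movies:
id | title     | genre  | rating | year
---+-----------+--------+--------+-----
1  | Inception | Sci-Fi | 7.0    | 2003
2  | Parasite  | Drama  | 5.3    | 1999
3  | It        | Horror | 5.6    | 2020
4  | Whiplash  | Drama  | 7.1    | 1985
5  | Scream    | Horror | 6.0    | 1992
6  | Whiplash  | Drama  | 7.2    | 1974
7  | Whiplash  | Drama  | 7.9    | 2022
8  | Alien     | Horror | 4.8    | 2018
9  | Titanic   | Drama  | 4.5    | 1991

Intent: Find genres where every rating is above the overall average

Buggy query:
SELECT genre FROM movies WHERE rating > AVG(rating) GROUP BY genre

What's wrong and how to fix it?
Bug: AVG() is an aggregate; it can't sit directly in WHERE

Fix: Use a subquery for AVG and a HAVING MIN(...) filter so the condition holds for every row in the group

Corrected query:
SELECT genre FROM movies GROUP BY genre HAVING MIN(rating) > (SELECT AVG(rating) FROM movies)

Result:
genre 
------
Sci-Fi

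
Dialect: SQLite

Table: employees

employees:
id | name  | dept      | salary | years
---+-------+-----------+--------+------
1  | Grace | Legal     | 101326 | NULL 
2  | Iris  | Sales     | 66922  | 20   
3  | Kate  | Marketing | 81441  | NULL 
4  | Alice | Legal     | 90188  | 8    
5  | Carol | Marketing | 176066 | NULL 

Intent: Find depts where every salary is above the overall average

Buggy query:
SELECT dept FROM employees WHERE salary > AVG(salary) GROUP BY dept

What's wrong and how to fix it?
Bug: WHERE evaluates per row before aggregation, so AVG() is unavailable

Fix: Use a subquery for AVG and a HAVING MIN(...) filter so the condition holds for every row in the group

Corrected query:
SELECT dept FROM employees GROUP BY dept HAVING MIN(salary) > (SELECT AVG(salary) FROM employees)

Result:
(no rows)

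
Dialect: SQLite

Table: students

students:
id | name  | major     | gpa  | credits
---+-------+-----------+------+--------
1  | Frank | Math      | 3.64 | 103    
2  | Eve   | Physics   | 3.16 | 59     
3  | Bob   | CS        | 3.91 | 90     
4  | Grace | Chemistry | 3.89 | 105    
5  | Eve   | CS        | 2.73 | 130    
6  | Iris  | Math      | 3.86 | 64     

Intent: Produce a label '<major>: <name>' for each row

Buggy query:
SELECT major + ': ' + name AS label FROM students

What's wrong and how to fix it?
Bug: SQLite uses || for string concatenation; + coerces text to numbers (yielding 0)

Fix: Replace + with || to concatenate text

Corrected query:
SELECT major || ': ' || name AS label FROM students

Result:
label           
----------------
Math: Frank     
Physics: Eve    
CS: Bob         
Chemistry: Grace
CS: Eve         
Math: Iris      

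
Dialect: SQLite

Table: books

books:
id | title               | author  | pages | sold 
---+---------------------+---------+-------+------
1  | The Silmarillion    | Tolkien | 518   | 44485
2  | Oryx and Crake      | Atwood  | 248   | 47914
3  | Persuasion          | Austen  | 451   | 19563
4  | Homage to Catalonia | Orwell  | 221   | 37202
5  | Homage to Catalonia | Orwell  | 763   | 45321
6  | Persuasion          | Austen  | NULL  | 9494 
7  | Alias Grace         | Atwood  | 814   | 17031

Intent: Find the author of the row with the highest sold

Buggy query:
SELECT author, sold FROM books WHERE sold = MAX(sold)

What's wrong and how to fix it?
Bug: MAX(sold) is an aggregate and cannot be used directly in WHERE

Fix: Use a subquery: WHERE sold = (SELECT MAX(sold) FROM books)

Corrected query:
SELECT author, sold FROM books WHERE sold = (SELECT MAX(sold) FROM books)

Result:
author | sold 
-------+------
Atwood | 47914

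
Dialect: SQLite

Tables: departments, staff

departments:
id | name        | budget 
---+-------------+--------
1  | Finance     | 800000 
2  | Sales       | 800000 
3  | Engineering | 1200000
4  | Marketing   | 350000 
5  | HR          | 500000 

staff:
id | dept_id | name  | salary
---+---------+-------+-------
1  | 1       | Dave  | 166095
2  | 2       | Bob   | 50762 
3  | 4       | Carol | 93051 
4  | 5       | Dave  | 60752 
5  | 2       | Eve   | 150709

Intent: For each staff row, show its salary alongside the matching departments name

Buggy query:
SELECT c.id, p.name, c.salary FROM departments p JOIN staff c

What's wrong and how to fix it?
Bug: Missing join condition: each staff row is matched to all departments rows instead of just its own

Fix: Add ON c.dept_id = p.id to the JOIN

Corrected query:
SELECT c.id, p.name, c.salary FROM departments p JOIN staff c ON c.dept_id = p.id

Result:
id | name      | salary
---+-----------+-------
1  | Finance   | 166095
2  | Sales     | 50762 
3  | Marketing | 93051 
4  | HR        | 60752 
5  | Sales     | 150709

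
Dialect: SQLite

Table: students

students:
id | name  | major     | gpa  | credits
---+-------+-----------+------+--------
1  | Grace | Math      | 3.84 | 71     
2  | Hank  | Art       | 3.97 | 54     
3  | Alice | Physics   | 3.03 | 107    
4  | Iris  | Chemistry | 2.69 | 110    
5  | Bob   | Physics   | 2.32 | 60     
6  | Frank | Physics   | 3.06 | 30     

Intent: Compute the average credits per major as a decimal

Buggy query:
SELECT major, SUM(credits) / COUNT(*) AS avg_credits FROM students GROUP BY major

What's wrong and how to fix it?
Bug: Both operands are integers, so '/' performs integer division and truncates

Fix: Multiply by 1.0 (or CAST to REAL) to force floating-point division

Corrected query:
SELECT major, SUM(credits) * 1.0 / COUNT(*) AS avg_credits FROM students GROUP BY major

Result:
major     | avg_credits
----------+------------
Art       | 54         
Chemistry | 110        
Math      | 71         
Physics   | 65.666667  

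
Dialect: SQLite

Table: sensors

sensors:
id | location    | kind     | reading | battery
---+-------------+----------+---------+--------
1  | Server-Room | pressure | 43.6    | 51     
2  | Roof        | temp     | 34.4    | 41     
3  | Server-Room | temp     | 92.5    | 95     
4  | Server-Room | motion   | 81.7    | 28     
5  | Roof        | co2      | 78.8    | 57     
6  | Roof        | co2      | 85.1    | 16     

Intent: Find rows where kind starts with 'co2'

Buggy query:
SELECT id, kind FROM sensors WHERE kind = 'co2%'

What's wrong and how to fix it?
Bug: Wildcards only work with LIKE; '=' treats '%' as a literal character

Fix: Replace '=' with LIKE so 'co2%' is treated as a pattern

Corrected query:
SELECT id, kind FROM sensors WHERE kind LIKE 'co2%'

Result:
id | kind
---+-----
5  | co2 
6  | co2 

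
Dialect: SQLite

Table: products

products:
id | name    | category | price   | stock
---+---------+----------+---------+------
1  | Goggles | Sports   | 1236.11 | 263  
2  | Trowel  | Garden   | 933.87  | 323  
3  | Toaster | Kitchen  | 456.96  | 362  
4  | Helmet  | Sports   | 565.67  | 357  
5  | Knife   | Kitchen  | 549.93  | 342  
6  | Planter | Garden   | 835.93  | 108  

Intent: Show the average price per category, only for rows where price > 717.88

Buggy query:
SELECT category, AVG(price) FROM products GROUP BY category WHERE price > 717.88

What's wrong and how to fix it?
Bug: Row-level WHERE must come before GROUP BY in the clause order

Fix: Place WHERE between FROM and GROUP BY

Corrected query:
SELECT category, AVG(price) FROM products WHERE price > 717.88 GROUP BY category

Result:
category | AVG(price)
---------+-----------
Garden   | 884.9     
Sports   | 1236.11   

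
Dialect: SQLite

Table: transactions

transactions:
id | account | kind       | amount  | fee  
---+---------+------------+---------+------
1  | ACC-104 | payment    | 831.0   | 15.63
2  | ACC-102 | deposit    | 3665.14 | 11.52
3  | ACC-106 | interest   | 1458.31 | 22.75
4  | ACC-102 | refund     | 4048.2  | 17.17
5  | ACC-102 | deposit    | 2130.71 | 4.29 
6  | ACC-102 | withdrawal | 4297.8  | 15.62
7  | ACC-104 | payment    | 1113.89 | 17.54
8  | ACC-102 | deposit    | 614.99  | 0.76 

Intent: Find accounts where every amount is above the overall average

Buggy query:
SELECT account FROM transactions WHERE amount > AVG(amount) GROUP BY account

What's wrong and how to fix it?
Bug: WHERE evaluates per row before aggregation, so AVG() is unavailable

Fix: Use a subquery for AVG and a HAVING MIN(...) filter so the condition holds for every row in the group

Corrected query:
SELECT account FROM transactions GROUP BY account HAVING MIN(amount) > (SELECT AVG(amount) FROM transactions)

Result:
(no rows)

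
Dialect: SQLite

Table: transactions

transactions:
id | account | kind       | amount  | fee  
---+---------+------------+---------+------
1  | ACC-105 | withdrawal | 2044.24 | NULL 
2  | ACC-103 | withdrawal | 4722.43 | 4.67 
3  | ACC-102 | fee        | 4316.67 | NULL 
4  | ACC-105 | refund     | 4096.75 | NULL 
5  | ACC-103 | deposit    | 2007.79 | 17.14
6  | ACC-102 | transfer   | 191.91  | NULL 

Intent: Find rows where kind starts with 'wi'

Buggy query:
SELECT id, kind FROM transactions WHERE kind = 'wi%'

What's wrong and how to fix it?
Bug: Wildcards only work with LIKE; '=' treats '%' as a literal character

Fix: Use LIKE for wildcard pattern matching

Corrected query:
SELECT id, kind FROM transactions WHERE kind LIKE 'wi%'

Result:
id | kind      
---+-----------
1  | withdrawal
2  | withdrawal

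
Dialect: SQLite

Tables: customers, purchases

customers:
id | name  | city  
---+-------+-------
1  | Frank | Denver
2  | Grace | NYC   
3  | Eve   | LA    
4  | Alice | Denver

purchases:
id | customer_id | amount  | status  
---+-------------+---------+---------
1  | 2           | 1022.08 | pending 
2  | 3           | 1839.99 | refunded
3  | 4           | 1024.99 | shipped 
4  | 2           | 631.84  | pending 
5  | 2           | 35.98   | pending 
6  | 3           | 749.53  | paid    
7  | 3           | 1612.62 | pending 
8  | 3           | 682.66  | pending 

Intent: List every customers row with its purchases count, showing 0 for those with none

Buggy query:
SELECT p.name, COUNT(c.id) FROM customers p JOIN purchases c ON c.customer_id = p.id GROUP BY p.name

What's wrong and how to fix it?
Bug: INNER JOIN drops customers rows that have no matching purchases rows

Fix: Switch to LEFT JOIN to retain unmatched parent rows

Corrected query:
SELECT p.name, COUNT(c.id) FROM customers p LEFT JOIN purchases c ON c.customer_id = p.id GROUP BY p.name

Result:
name  | COUNT(c.id)
------+------------
Alice | 1          
Eve   | 4          
Frank | 0          
Grace | 3          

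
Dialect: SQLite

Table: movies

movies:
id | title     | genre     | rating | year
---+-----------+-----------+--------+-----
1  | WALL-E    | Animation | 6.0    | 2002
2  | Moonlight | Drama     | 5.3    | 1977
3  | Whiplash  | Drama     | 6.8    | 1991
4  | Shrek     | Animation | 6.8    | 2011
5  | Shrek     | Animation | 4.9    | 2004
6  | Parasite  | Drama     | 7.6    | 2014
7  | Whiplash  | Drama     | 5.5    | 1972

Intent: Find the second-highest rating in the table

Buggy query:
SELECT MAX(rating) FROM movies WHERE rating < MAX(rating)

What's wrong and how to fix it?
Bug: MAX(rating) on the right of the comparison is an aggregate-in-WHERE error

Fix: Put the inner MAX in a scalar subquery

Corrected query:
SELECT MAX(rating) FROM movies WHERE rating < (SELECT MAX(rating) FROM movies)

Result:
MAX(rating)
-----------
6.8        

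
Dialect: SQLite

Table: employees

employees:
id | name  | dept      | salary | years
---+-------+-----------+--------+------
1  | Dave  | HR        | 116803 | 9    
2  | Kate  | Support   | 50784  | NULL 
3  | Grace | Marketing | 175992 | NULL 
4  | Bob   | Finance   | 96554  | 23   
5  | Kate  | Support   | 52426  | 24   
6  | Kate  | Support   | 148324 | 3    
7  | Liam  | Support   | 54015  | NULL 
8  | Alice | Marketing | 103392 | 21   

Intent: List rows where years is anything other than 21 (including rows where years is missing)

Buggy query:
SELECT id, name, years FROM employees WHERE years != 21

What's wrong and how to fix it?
Bug: Inequality against NULL is unknown, not true; rows with NULL are dropped

Fix: Handle NULL separately with IS NULL alongside the inequality

Corrected query:
SELECT id, name, years FROM employees WHERE years != 21 OR years IS NULL

Result:
id | name  | years
---+-------+------
1  | Dave  | 9    
2  | Kate  | NULL 
3  | Grace | NULL 
4  | Bob   | 23   
5  | Kate  | 24   
6  | Kate  | 3    
7  | Liam  | NULL 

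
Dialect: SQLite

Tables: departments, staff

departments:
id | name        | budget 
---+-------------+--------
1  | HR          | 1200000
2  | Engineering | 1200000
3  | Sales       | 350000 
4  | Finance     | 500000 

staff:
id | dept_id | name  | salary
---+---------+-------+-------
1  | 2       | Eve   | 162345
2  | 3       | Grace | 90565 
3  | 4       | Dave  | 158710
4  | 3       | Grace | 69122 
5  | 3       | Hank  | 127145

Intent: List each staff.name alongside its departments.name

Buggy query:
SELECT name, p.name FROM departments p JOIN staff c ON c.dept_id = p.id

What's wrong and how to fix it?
Bug: 'name' exists in both joined tables, so the database can't tell which one is meant

Fix: Qualify the column with its table alias (c.name)

Corrected query:
SELECT c.name, p.name FROM departments p JOIN staff c ON c.dept_id = p.id

Result:
name  | name       
------+------------
Eve   | Engineering
Grace | Sales      
Dave  | Finance    
Grace | Sales      
Hank  | Sales      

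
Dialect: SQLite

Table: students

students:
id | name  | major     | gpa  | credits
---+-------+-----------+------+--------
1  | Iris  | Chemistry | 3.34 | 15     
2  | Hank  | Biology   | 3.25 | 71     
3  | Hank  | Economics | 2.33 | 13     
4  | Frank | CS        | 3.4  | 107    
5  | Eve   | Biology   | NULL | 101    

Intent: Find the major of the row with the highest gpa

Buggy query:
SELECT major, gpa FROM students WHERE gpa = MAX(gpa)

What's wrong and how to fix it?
Bug: MAX(gpa) is an aggregate and cannot be used directly in WHERE

Fix: Wrap MAX in a scalar subquery so WHERE compares against a single value

Corrected query:
SELECT major, gpa FROM students WHERE gpa = (SELECT MAX(gpa) FROM students)

Result:
major | gpa
------+----
CS    | 3.4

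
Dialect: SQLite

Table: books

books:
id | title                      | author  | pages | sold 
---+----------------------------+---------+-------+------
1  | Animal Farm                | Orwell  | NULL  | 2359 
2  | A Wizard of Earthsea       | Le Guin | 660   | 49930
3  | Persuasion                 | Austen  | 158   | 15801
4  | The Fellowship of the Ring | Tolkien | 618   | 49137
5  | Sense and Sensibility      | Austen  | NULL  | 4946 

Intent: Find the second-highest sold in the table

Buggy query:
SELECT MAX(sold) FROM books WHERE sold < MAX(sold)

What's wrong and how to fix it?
Bug: MAX(sold) on the right of the comparison is an aggregate-in-WHERE error

Fix: Put the inner MAX in a scalar subquery

Corrected query:
SELECT MAX(sold) FROM books WHERE sold < (SELECT MAX(sold) FROM books)

Result:
MAX(sold)
---------
49137    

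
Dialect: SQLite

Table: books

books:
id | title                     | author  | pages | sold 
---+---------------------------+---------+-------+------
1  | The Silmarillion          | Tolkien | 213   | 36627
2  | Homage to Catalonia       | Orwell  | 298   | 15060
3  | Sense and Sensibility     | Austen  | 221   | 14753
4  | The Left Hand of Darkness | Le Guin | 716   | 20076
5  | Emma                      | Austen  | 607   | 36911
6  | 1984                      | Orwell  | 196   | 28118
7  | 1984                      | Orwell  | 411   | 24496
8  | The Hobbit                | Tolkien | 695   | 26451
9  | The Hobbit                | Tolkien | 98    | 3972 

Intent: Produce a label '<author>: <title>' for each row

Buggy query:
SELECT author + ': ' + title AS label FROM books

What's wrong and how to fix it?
Bug: '+' is numeric addition; on text columns SQLite converts them to 0 instead of concatenating

Fix: Use the || operator for string concatenation

Corrected query:
SELECT author || ': ' || title AS label FROM books

Result:
label                             
----------------------------------
Tolkien: The Silmarillion         
Orwell: Homage to Catalonia       
Austen: Sense and Sensibility     
Le Guin: The Left Hand of Darkness
Austen: Emma                      
Orwell: 1984                      
Orwell: 1984                      
Tolkien: The Hobbit               
Tolkien: The Hobbit               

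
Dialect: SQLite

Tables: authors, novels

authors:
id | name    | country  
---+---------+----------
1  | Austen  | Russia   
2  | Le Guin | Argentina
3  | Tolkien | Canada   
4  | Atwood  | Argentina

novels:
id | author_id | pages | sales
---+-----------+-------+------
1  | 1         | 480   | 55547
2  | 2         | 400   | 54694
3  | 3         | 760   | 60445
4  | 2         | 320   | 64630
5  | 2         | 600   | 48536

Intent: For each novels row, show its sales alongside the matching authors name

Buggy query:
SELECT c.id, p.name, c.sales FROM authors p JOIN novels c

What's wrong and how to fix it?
Bug: Missing join condition: each novels row is matched to all authors rows instead of just its own

Fix: Specify the join condition linking the foreign key to the parent id

Corrected query:
SELECT c.id, p.name, c.sales FROM authors p JOIN novels c ON c.author_id = p.id

Result:
id | name    | sales
---+---------+------
1  | Austen  | 55547
2  | Le Guin | 54694
3  | Tolkien | 60445
4  | Le Guin | 64630
5  | Le Guin | 48536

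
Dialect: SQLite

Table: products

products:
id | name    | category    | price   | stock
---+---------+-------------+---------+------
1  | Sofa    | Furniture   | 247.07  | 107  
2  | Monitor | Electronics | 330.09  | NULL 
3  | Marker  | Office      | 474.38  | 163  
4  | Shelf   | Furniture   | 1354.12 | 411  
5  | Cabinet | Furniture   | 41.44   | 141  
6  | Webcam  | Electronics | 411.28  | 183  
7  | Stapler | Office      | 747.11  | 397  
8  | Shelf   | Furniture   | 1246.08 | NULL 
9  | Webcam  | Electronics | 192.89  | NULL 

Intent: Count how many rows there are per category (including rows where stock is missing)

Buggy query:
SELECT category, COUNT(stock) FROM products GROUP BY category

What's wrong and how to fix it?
Bug: COUNT(column) counts non-NULL values only; rows with NULL stock aren't counted

Fix: Use COUNT(*) to count all rows regardless of NULL

Corrected query:
SELECT category, COUNT(*) FROM products GROUP BY category

Result:
category    | COUNT(*)
------------+---------
Electronics | 3       
Furniture   | 4       
Office      | 2       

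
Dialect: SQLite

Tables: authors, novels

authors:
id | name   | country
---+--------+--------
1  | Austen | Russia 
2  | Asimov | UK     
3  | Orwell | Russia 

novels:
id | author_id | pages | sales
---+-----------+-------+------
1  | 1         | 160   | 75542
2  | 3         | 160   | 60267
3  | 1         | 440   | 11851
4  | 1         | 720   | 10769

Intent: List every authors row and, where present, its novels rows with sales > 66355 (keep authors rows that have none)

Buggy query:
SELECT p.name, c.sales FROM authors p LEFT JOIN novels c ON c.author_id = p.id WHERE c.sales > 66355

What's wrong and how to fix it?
Bug: Filtering c.sales in WHERE discards the NULL rows produced by LEFT JOIN, turning it into an inner join

Fix: Put 'c.sales > 66355' in the JOIN's ON clause instead of WHERE

Corrected query:
SELECT p.name, c.sales FROM authors p LEFT JOIN novels c ON c.author_id = p.id AND c.sales > 66355

Result:
name   | sales
-------+------
Austen | 75542
Asimov | NULL 
Orwell | NULL 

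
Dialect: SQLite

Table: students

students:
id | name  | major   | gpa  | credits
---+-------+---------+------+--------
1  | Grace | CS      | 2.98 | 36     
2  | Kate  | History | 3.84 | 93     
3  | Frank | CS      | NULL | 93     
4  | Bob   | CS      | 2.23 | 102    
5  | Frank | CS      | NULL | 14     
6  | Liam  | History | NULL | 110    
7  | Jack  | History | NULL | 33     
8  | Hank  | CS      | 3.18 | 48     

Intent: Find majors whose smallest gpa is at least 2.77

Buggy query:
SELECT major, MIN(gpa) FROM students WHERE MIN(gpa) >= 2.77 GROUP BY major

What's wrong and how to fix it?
Bug: Aggregates like MIN are computed per group after WHERE runs

Fix: Use HAVING for the per-group MIN condition

Corrected query:
SELECT major, MIN(gpa) FROM students GROUP BY major HAVING MIN(gpa) >= 2.77

Result:
major   | MIN(gpa)
--------+---------
History | 3.84    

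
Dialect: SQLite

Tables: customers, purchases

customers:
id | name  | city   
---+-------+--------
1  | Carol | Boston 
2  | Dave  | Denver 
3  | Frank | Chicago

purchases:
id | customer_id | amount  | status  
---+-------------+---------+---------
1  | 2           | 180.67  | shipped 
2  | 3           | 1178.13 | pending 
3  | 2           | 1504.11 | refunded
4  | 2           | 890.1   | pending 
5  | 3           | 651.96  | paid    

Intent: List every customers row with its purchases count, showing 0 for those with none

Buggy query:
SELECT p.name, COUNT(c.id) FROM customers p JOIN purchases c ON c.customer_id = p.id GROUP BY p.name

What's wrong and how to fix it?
Bug: An inner join excludes parents with zero children

Fix: Use LEFT JOIN so parents without children still appear (COUNT(c.id) gives 0)

Corrected query:
SELECT p.name, COUNT(c.id) FROM customers p LEFT JOIN purchases c ON c.customer_id = p.id GROUP BY p.name

Result:
name  | COUNT(c.id)
------+------------
Carol | 0          
Dave  | 3          
Frank | 2          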